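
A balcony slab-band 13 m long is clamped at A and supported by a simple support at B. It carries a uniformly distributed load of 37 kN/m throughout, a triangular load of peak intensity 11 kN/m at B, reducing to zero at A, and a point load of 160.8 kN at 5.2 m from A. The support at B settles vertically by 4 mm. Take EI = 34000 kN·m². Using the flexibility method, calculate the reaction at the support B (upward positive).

R_B = 253 kN

Take the reaction at B as the redundant and release it; the primary structure is a cantilever fixed at A.
Downward deflection at the released point B due to the loads:
  UDL 37: wL⁴/(8EI) = 132095/EI
  triangular load, peak 11 at the free end: 11w₀L⁴/(120EI) = 28799/EI
  point load 160.8 at a = 5.2: Pa²(3L − a)/(6EI) = 24494/EI
  δ_0 = 185388/EI
Tip deflection under a unit load at B: L³/(3EI) = 732.3/EI.
With EI = 34000 kN·m²: δ_0 = 5.4526 m and δ_{BB} = 0.021539 m/kN.
Compatibility — the beam at B must follow the support down by 0.004 m: δ_0 − R_B·δ_{BB} = 0.004, so R_B = (5.4526 − 0.004)/0.021539 = 253 kN.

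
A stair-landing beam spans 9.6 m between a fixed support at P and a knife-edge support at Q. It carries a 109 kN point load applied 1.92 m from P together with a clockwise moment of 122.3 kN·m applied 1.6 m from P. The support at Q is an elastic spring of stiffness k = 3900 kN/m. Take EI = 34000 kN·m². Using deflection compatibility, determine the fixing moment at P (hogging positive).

M_P = 220.2 kN·m

Choose R_Q as the redundant. The primary structure is the cantilever fixed at P.
Primary-structure tip deflection at Q by superposition:
  point load 109 at a = 1.92: Pa²(3L − a)/(6EI) = 1800/EI
  clockwise couple 122.3 at a = 1.6: M₀a(2L − a)/(2EI) = 1722/EI
  δ_0 = 3522/EI
Flexibility coefficient — unit upward force at Q: δ_{QQ} = L³/(3EI) = 294.9/EI.
With EI = 34000 kN·m²: δ_0 = 0.10359 m and δ_{QQ} = 0.008674 m/kN.
Compatibility — the spring shortens by R_Q/k under the reaction it provides: δ_0 − R_Q·δ_{QQ} = R_Q/k. With 1/k = 0.000256 m/kN, R_Q = δ_0 / (δ_{QQ} + 1/k) = 0.10359 / (0.008674 + 0.000256) = 11.6 kN.
Moment equilibrium about P: M_P = Σ(load moments about P) − R_Q·L = 331.6 − 11.6×9.6 = 220.2 kN·m.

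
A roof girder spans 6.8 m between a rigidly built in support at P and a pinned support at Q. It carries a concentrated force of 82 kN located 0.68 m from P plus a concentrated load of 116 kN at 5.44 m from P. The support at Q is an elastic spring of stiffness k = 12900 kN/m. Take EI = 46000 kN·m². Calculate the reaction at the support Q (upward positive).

R_Q = 80.13 kN

Remove the prop at Q; the released (primary) structure is a cantilever built in at P.
Deflection at Q on the released cantilever, summing each load's contribution:
  point load 82 at a = 0.68: Pa²(3L − a)/(6EI) = 124.6/EI
  point load 116 at a = 5.44: Pa²(3L − a)/(6EI) = 8559/EI
  δ_0 = 8684/EI
Tip deflection under a unit load at Q: L³/(3EI) = 104.8/EI.
With EI = 46000 kN·m²: δ_0 = 0.18878 m and δ_{QQ} = 0.002278 m/kN.
Compatibility — the spring shortens by R_Q/k under the reaction it provides: δ_0 − R_Q·δ_{QQ} = R_Q/k. With 1/k = 0.000078 m/kN, R_Q = δ_0 / (δ_{QQ} + 1/k) = 0.18878 / (0.002278 + 0.000078) = 80.13 kN.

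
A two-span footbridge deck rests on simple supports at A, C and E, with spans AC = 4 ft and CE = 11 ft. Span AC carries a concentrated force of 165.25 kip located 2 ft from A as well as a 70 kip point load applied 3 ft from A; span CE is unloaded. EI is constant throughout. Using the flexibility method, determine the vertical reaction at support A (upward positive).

R_A = 88.8 kip

Insert a hinge at C; M_C is the redundant, and each span becomes simply supported.
Rotations at C on the released spans (each span's end-slope, ×1/EI):
  span AC: point load 165.25 at a = 2: Pab(L + a)/(6LEI) = 165.2/EI
  span AC: point load 70 at a = 3: Pab(L + a)/(6LEI) = 61.25/EI
  relative rotation θ_0 = (226.5 + 0)/EI = 226.5/EI
A unit hogging moment at C produces rotation L₁/(3EI) + L₂/(3EI) = 5/EI.
Slope continuity at C: θ_0 = M_C·5/EI, so M_C = 226.5/5 = 45.3 kip·ft (hogging).
Span AC, ΣM about A with M_C applied at C: R_C^{AC}·4 = 540.5 + 45.3, so R_C^{AC} = 146.4 kip and R_A = 235.2 − 146.4 = 88.8 kip.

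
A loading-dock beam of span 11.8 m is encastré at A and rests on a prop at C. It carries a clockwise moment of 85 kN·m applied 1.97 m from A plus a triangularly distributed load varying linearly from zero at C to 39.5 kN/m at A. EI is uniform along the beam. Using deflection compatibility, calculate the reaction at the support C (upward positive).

Take the reaction at C as the redundant and release it; the primary structure is a cantilever fixed at A.
Free-end deflection of the primary structure under the applied loading (downward +):
  clockwise couple 85 at a = 1.97: M₀a(2L − a)/(2EI) = 1811/EI
  triangular load, peak 39.5 at the fixed end: w₀L⁴/(30EI) = 25527/EI
  δ_0 = 27338/EI
Flexibility coefficient — unit upward force at C: δ_{CC} = L³/(3EI) = 547.7/EI.
The prop prevents deflection at C: R_C = δ_0/δ_{CC} = 27338/547.7 = 49.92 kN.

R_C = 49.92 kN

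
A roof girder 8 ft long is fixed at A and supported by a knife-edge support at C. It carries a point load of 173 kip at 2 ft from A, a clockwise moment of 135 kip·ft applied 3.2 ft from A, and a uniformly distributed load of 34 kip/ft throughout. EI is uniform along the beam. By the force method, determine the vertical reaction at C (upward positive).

Release the roller at C. Primary structure: cantilever fixed at A.
Downward deflection at the released point C due to the loads:
  point load 173 at a = 2: Pa²(3L − a)/(6EI) = 2537/EI
  clockwise couple 135 at a = 3.2: M₀a(2L − a)/(2EI) = 2765/EI
  UDL 34: wL⁴/(8EI) = 17408/EI
  δ_0 = 22710/EI
Flexibility coefficient — unit upward force at C: δ_{CC} = L³/(3EI) = 170.7/EI.
Compatibility at C: δ_0 − R_C·δ_{CC} = 0, so R_C = 22710/170.7 = 133.1 kip.

R_C = 133.1 kip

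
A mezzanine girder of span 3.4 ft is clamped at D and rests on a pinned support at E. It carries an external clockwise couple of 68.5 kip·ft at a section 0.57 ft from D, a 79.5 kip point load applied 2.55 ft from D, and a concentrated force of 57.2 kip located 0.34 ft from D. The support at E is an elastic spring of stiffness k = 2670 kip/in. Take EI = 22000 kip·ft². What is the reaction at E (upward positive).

Release the roller at E. Primary structure: cantilever fixed at D.
Primary-structure tip deflection at E by superposition:
  clockwise couple 68.5 at a = 0.57: M₀a(2L − a)/(2EI) = 121.6/EI
  point load 79.5 at a = 2.55: Pa²(3L − a)/(6EI) = 659.1/EI
  point load 57.2 at a = 0.34: Pa²(3L − a)/(6EI) = 10.87/EI
  δ_0 = 791.6/EI
Tip deflection under a unit load at E: L³/(3EI) = 13.1/EI.
With EI = 22000 kip·ft²: δ_0 = 0.035982 ft and δ_{EE} = 0.000596 ft/kip.
Compatibility — the spring shortens by R_E/k under the reaction it provides: δ_0 − R_E·δ_{EE} = R_E/k. With 1/k = 1/(2670×12) ft/kip = 0.000031 ft/kip, R_E = δ_0 / (δ_{EE} + 1/k) = 0.035982 / (0.000596 + 0.000031) = 57.41 kip.

R_E = 57.41 kip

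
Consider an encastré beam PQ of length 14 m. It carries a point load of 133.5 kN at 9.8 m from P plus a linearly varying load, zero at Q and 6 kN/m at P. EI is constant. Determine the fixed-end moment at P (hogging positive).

M_P = 176.5 kN·m

Release both end moments; the primary structure is a simply-supported span PQ with redundants M_P and M_Q.
On the primary (simply-supported) span, the end slopes from the loading are:
  at P: point load 133.5 at a = 9.8: Pab(L + b)/(6LEI) = 1191/EI
  at Q: point load 133.5 at a = 9.8: Pab(L + a)/(6LEI) = 1557/EI
  at P: triangular load, peak 6: w₀L³/(45EI) = 365.9/EI
  at Q: triangular load, peak 6: 7w₀L³/(360EI) = 320.1/EI
  θ_P0 = 1556/EI,  θ_Q0 = 1877/EI
Flexibility coefficients: a unit moment at one end gives L/(3EI) there and L/(6EI) at the far end, so f₁₁ = f₂₂ = 4.667/EI and f₁₂ = f₂₁ = 2.333/EI.
Compatibility — zero rotation at each built-in end:
  4.667 M_P + 2.333 M_Q = 1556
  2.333 M_P + 4.667 M_Q = 1877
Solving the pair gives M_P = 176.5 kN·m and M_Q = 313.9 kN·m (hogging).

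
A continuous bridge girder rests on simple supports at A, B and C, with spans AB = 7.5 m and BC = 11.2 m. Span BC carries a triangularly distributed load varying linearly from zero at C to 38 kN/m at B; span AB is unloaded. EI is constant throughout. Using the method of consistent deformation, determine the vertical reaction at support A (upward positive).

Take M_B as the redundant. Released structure: two simple spans AB and BC with a hinge at B.
Rotations at B on the released spans (each span's end-slope, ×1/EI):
  span BC: triangular load, peak 38: w₀L³/(45EI) = 1186/EI
  relative rotation θ_0 = (0 + 1186)/EI = 1186/EI
A unit hogging moment at B produces rotation L₁/(3EI) + L₂/(3EI) = 6.233/EI.
Slope continuity at B: θ_0 = M_B·6.233/EI, so M_B = 1186/6.233 = 190.3 kN·m (hogging).
Span AB, ΣM about A with M_B applied at B: R_B^{AB}·7.5 = 0 + 190.3, so R_B^{AB} = 25.38 kN and R_A = 0 − 25.38 = -25.38 kN.

R_A = -25.38 kN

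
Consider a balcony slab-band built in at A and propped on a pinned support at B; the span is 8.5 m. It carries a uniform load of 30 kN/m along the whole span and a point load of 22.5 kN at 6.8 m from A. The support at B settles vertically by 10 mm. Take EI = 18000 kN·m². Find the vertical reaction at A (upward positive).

R_A = 166.9 kN

Take the reaction at B as the redundant and release it; the primary structure is a cantilever fixed at A.
Free-end deflection of the primary structure under the applied loading (downward +):
  UDL 30: wL⁴/(8EI) = 19575/EI
  point load 22.5 at a = 6.8: Pa²(3L − a)/(6EI) = 3243/EI
  δ_0 = 22818/EI
Tip deflection under a unit load at B: L³/(3EI) = 204.7/EI.
With EI = 18000 kN·m²: δ_0 = 1.2677 m and δ_{BB} = 0.011373 m/kN.
Compatibility — the beam at B must follow the support down by 0.01 m: δ_0 − R_B·δ_{BB} = 0.01, so R_B = (1.2677 − 0.01)/0.011373 = 110.6 kN.
Vertical equilibrium: R_A = ΣP − R_B = 277.5 − 110.6 = 166.9 kN.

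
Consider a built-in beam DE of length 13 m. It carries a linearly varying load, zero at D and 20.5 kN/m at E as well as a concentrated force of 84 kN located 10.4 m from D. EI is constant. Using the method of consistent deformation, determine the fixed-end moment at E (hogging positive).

Take the two fixed-end moments M_D, M_E as redundants; the released structure is the simple span DE.
End rotations of the released simple span under the applied load (×1/EI):
  at D: triangular load, peak 20.5: 7w₀L³/(360EI) = 875.7/EI
  at E: triangular load, peak 20.5: w₀L³/(45EI) = 1001/EI
  at D: point load 84 at a = 10.4: Pab(L + b)/(6LEI) = 454.3/EI
  at E: point load 84 at a = 10.4: Pab(L + a)/(6LEI) = 681.4/EI
  θ_D0 = 1330/EI,  θ_E0 = 1682/EI
Flexibility coefficients: a unit moment at one end gives L/(3EI) there and L/(6EI) at the far end, so f₁₁ = f₂₂ = 4.333/EI and f₁₂ = f₂₁ = 2.167/EI.
Compatibility — zero rotation at each built-in end:
  4.333 M_D + 2.167 M_E = 1330
  2.167 M_D + 4.333 M_E = 1682
Solving the pair gives M_D = 150.4 kN·m and M_E = 313 kN·m (hogging).

M_E = 313 kN·m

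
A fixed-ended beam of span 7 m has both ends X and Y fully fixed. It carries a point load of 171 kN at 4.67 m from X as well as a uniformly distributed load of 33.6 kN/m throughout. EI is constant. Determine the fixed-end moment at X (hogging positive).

Take the two fixed-end moments M_X, M_Y as redundants; the released structure is the simple span XY.
End rotations of the released simple span under the applied load (×1/EI):
  at X: point load 171 at a = 4.67: Pab(L + b)/(6LEI) = 413.3/EI
  at Y: point load 171 at a = 4.67: Pab(L + a)/(6LEI) = 517/EI
  at X: UDL 33.6: wL³/(24EI) = 480.2/EI
  at Y: UDL 33.6: wL³/(24EI) = 480.2/EI
  θ_X0 = 893.5/EI,  θ_Y0 = 997.2/EI
Flexibility coefficients: a unit moment at one end gives L/(3EI) there and L/(6EI) at the far end, so f₁₁ = f₂₂ = 2.333/EI and f₁₂ = f₂₁ = 1.167/EI.
Compatibility — zero rotation at each built-in end:
  2.333 M_X + 1.167 M_Y = 893.5
  1.167 M_X + 2.333 M_Y = 997.2
Solving the pair gives M_X = 225.7 kN·m and M_Y = 314.5 kN·m (hogging).

M_X = 225.7 kN·m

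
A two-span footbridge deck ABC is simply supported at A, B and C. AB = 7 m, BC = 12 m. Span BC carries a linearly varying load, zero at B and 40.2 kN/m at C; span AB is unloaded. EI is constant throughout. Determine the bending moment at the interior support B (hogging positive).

Insert a hinge at B; M_B is the redundant, and each span becomes simply supported.
Discontinuity in slope at B on the released structure — sum the simple-span end rotations:
  span BC: triangular load, peak 40.2: 7w₀L³/(360EI) = 1351/EI
  relative rotation θ_0 = (0 + 1351)/EI = 1351/EI
A unit hogging moment at B produces rotation L₁/(3EI) + L₂/(3EI) = 6.333/EI.
Slope continuity at B: θ_0 = M_B·6.333/EI, so M_B = 1351/6.333 = 213.3 kN·m (hogging).

M_B = 213.3 kN·m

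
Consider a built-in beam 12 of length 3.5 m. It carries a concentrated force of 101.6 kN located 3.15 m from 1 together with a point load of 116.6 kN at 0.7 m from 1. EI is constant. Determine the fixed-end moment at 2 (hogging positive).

M_2 = 41.86 kN·m

Release both end moments; the primary structure is a simply-supported span 12 with redundants M_1 and M_2.
Simple-span end rotations at 1 and 2 under the given loads:
  at 1: point load 101.6 at a = 3.15: Pab(L + b)/(6LEI) = 20.54/EI
  at 2: point load 101.6 at a = 3.15: Pab(L + a)/(6LEI) = 35.47/EI
  at 1: point load 116.6 at a = 0.7: Pab(L + b)/(6LEI) = 68.56/EI
  at 2: point load 116.6 at a = 0.7: Pab(L + a)/(6LEI) = 45.71/EI
  θ_10 = 89.1/EI,  θ_20 = 81.18/EI
Flexibility coefficients: a unit moment at one end gives L/(3EI) there and L/(6EI) at the far end, so f₁₁ = f₂₂ = 1.167/EI and f₁₂ = f₂₁ = 0.5833/EI.
Compatibility — zero rotation at each built-in end:
  1.167 M_1 + 0.5833 M_2 = 89.1
  0.5833 M_1 + 1.167 M_2 = 81.18
Solving the pair gives M_1 = 55.44 kN·m and M_2 = 41.86 kN·m (hogging).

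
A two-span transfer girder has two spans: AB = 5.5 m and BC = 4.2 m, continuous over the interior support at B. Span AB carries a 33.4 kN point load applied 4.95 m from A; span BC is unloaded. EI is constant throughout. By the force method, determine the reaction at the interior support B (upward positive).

R_B = 33.8 kN

Insert a hinge at B; M_B is the redundant, and each span becomes simply supported.
Rotations at B on the released spans (each span's end-slope, ×1/EI):
  span AB: point load 33.4 at a = 4.95: Pab(L + a)/(6LEI) = 28.79/EI
  relative rotation θ_0 = (28.79 + 0)/EI = 28.79/EI
A unit hogging moment at B produces rotation L₁/(3EI) + L₂/(3EI) = 3.233/EI.
Compatibility: M_B·(L₁+L₂)/(3EI) = θ_0, giving M_B = 8.906 kN·m (hogging).
Span AB, ΣM about A with M_B applied at B: R_B^{AB}·5.5 = 165.3 + 8.906, so R_B^{AB} = 31.68 kN and R_A = 33.4 − 31.68 = 1.721 kN.
Span BC, ΣM about C: R_B^{BC}·4.2 = 0 + 8.906, so R_B^{BC} = 2.12 kN and R_C = 0 − 2.12 = -2.12 kN.
R_B = 31.68 + 2.12 = 33.8 kN.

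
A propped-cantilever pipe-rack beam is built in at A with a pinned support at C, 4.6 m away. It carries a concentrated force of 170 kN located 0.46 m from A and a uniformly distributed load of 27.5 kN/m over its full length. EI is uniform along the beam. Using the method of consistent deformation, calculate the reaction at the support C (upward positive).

Take the reaction at C as the redundant and release it; the primary structure is a cantilever fixed at A.
Primary-structure tip deflection at C by superposition:
  point load 170 at a = 0.46: Pa²(3L − a)/(6EI) = 79.98/EI
  UDL 27.5: wL⁴/(8EI) = 1539/EI
  δ_0 = 1619/EI
Tip deflection under a unit load at C: L³/(3EI) = 32.45/EI.
Compatibility at C: δ_0 − R_C·δ_{CC} = 0, so R_C = 1619/32.45 = 49.9 kN.

R_C = 49.9 kN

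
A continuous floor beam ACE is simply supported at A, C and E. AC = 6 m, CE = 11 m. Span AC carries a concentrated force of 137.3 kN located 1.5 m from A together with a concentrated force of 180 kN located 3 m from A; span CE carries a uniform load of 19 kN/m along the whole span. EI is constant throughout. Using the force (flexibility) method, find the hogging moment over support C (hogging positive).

M_C = 291.5 kN·m

Release continuity at C by inserting a hinge; the redundant is the internal moment M_C. The primary structure is two simply-supported spans AC and CE.
Rotations at C on the released spans (each span's end-slope, ×1/EI):
  span AC: point load 137.3 at a = 1.5: Pab(L + a)/(6LEI) = 193.1/EI
  span AC: point load 180 at a = 3: Pab(L + a)/(6LEI) = 405/EI
  span CE: UDL 19: wL³/(24EI) = 1054/EI
  relative rotation θ_0 = (598.1 + 1054)/EI = 1652/EI
A unit hogging moment at C produces rotation L₁/(3EI) + L₂/(3EI) = 5.667/EI.
Compatibility: M_C·(L₁+L₂)/(3EI) = θ_0, giving M_C = 291.5 kN·m (hogging).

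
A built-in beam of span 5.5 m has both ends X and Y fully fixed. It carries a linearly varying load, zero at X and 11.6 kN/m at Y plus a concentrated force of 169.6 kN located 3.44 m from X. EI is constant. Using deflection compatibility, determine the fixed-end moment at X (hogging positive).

Release both end moments; the primary structure is a simply-supported span XY with redundants M_X and M_Y.
Simple-span end rotations at X and Y under the given loads:
  at X: triangular load, peak 11.6: 7w₀L³/(360EI) = 37.53/EI
  at Y: triangular load, peak 11.6: w₀L³/(45EI) = 42.89/EI
  at X: point load 169.6 at a = 3.44: Pab(L + b)/(6LEI) = 275.3/EI
  at Y: point load 169.6 at a = 3.44: Pab(L + a)/(6LEI) = 325.6/EI
  θ_X0 = 312.9/EI,  θ_Y0 = 368.5/EI
Flexibility coefficients: a unit moment at one end gives L/(3EI) there and L/(6EI) at the far end, so f₁₁ = f₂₂ = 1.833/EI and f₁₂ = f₂₁ = 0.9167/EI.
Compatibility — zero rotation at each built-in end:
  1.833 M_X + 0.9167 M_Y = 312.9
  0.9167 M_X + 1.833 M_Y = 368.5
Solving the pair gives M_X = 93.54 kN·m and M_Y = 154.2 kN·m (hogging).

M_X = 93.54 kN·m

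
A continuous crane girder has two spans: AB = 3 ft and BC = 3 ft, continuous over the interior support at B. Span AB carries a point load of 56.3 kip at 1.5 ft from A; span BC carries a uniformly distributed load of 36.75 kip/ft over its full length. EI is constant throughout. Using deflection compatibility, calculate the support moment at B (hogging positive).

M_B = 36.51 kip·ft

Take M_B as the redundant. Released structure: two simple spans AB and BC with a hinge at B.
Rotations at B on the released spans (each span's end-slope, ×1/EI):
  span AB: point load 56.3 at a = 1.5: Pab(L + a)/(6LEI) = 31.67/EI
  span BC: UDL 36.75: wL³/(24EI) = 41.34/EI
  relative rotation θ_0 = (31.67 + 41.34)/EI = 73.01/EI
A unit hogging moment at B produces rotation L₁/(3EI) + L₂/(3EI) = 2/EI.
Compatibility: M_B·(L₁+L₂)/(3EI) = θ_0, giving M_B = 36.51 kip·ft (hogging).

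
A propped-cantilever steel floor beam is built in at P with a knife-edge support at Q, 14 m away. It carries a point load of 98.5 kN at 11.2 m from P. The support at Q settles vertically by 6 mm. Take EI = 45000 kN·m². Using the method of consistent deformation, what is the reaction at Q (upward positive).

Release the roller at Q. Primary structure: cantilever fixed at P.
Downward deflection at the released point Q due to the loads:
  point load 98.5 at a = 11.2: Pa²(3L − a)/(6EI) = 63427/EI
Flexibility coefficient — unit upward force at Q: δ_{QQ} = L³/(3EI) = 914.7/EI.
With EI = 45000 kN·m²: δ_0 = 1.4095 m and δ_{QQ} = 0.020326 m/kN.
Compatibility — the beam at Q must follow the support down by 0.006 m: δ_0 − R_Q·δ_{QQ} = 0.006, so R_Q = (1.4095 − 0.006)/0.020326 = 69.05 kN.

R_Q = 69.05 kN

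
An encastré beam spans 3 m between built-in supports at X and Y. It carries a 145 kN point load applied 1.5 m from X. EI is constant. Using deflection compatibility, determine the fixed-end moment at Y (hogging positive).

M_Y = 54.38 kN·m

Take the two fixed-end moments M_X, M_Y as redundants; the released structure is the simple span XY.
End rotations of the released simple span under the applied load (×1/EI):
  at X: point load 145 at a = 1.5: Pab(L + b)/(6LEI) = 81.56/EI
  at Y: point load 145 at a = 1.5: Pab(L + a)/(6LEI) = 81.56/EI
  θ_X0 = 81.56/EI,  θ_Y0 = 81.56/EI
Flexibility coefficients: a unit moment at one end gives L/(3EI) there and L/(6EI) at the far end, so f₁₁ = f₂₂ = 1/EI and f₁₂ = f₂₁ = 0.5/EI.
Compatibility — zero rotation at each built-in end:
  1 M_X + 0.5 M_Y = 81.56
  0.5 M_X + 1 M_Y = 81.56
Solving the pair gives M_X = 54.38 kN·m and M_Y = 54.38 kN·m (hogging).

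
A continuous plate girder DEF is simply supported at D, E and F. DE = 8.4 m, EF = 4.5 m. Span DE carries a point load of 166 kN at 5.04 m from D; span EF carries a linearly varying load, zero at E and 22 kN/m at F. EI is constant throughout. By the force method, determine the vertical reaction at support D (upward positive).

Release continuity at E by inserting a hinge; the redundant is the internal moment M_E. The primary structure is two simply-supported spans DE and EF.
End slopes at the hinge E, treating each span as simply supported:
  span DE: point load 166 at a = 5.04: Pab(L + a)/(6LEI) = 749.6/EI
  span EF: triangular load, peak 22: 7w₀L³/(360EI) = 38.98/EI
  relative rotation θ_0 = (749.6 + 38.98)/EI = 788.6/EI
A unit hogging moment at E produces rotation L₁/(3EI) + L₂/(3EI) = 4.3/EI.
Slope continuity at E: θ_0 = M_E·4.3/EI, so M_E = 788.6/4.3 = 183.4 kN·m (hogging).
Span DE, ΣM about D with M_E applied at E: R_E^{DE}·8.4 = 836.6 + 183.4, so R_E^{DE} = 121.4 kN and R_D = 166 − 121.4 = 44.57 kN.

R_D = 44.57 kN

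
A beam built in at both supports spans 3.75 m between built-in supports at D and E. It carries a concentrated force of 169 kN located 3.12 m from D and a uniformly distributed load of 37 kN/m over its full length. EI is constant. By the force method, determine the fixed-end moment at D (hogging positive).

M_D = 58.24 kN·m

Release both end moments; the primary structure is a simply-supported span DE with redundants M_D and M_E.
On the primary (simply-supported) span, the end slopes from the loading are:
  at D: point load 169 at a = 3.12: Pab(L + b)/(6LEI) = 64.67/EI
  at E: point load 169 at a = 3.12: Pab(L + a)/(6LEI) = 101.4/EI
  at D: UDL 37: wL³/(24EI) = 81.3/EI
  at E: UDL 37: wL³/(24EI) = 81.3/EI
  θ_D0 = 146/EI,  θ_E0 = 182.7/EI
Flexibility coefficients: a unit moment at one end gives L/(3EI) there and L/(6EI) at the far end, so f₁₁ = f₂₂ = 1.25/EI and f₁₂ = f₂₁ = 0.625/EI.
Compatibility — zero rotation at each built-in end:
  1.25 M_D + 0.625 M_E = 146
  0.625 M_D + 1.25 M_E = 182.7
Solving the pair gives M_D = 58.24 kN·m and M_E = 117.1 kN·m (hogging).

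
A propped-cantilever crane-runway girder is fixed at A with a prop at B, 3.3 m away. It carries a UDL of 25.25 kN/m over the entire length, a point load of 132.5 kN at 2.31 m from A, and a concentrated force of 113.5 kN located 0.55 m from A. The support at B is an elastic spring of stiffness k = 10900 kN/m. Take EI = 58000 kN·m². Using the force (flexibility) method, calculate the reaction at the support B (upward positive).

R_B = 76.43 kN

Choose R_B as the redundant. The primary structure is the cantilever fixed at A.
Deflection at B on the released cantilever, summing each load's contribution:
  UDL 25.25: wL⁴/(8EI) = 374.3/EI
  point load 132.5 at a = 2.31: Pa²(3L − a)/(6EI) = 894.4/EI
  point load 113.5 at a = 0.55: Pa²(3L − a)/(6EI) = 53.5/EI
  δ_0 = 1322/EI
Flexibility coefficient — unit upward force at B: δ_{BB} = L³/(3EI) = 11.98/EI.
With EI = 58000 kN·m²: δ_0 = 0.022797 m and δ_{BB} = 0.000207 m/kN.
Compatibility — the spring shortens by R_B/k under the reaction it provides: δ_0 − R_B·δ_{BB} = R_B/k. With 1/k = 0.000092 m/kN, R_B = δ_0 / (δ_{BB} + 1/k) = 0.022797 / (0.000207 + 0.000092) = 76.43 kN.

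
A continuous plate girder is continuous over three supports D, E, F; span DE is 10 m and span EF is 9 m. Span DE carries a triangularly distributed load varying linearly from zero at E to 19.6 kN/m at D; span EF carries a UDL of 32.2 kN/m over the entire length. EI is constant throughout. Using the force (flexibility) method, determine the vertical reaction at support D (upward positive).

Release continuity at E by inserting a hinge; the redundant is the internal moment M_E. The primary structure is two simply-supported spans DE and EF.
End slopes at the hinge E, treating each span as simply supported:
  span DE: triangular load, peak 19.6: 7w₀L³/(360EI) = 381.1/EI
  span EF: UDL 32.2: wL³/(24EI) = 978.1/EI
  relative rotation θ_0 = (381.1 + 978.1)/EI = 1359/EI
A unit hogging moment at E produces rotation L₁/(3EI) + L₂/(3EI) = 6.333/EI.
Slope continuity at E: θ_0 = M_E·6.333/EI, so M_E = 1359/6.333 = 214.6 kN·m (hogging).
Span DE, ΣM about D with M_E applied at E: R_E^{DE}·10 = 326.7 + 214.6, so R_E^{DE} = 54.13 kN and R_D = 98 − 54.13 = 43.87 kN.

R_D = 43.87 kN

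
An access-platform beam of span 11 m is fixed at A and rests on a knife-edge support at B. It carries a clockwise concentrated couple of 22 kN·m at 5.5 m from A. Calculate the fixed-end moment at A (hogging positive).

Choose R_B as the redundant. The primary structure is the cantilever fixed at A.
Primary-structure tip deflection at B by superposition:
  clockwise couple 22 at a = 5.5: M₀a(2L − a)/(2EI) = 998.2/EI
Tip deflection under a unit load at B: L³/(3EI) = 443.7/EI.
Compatibility at B: δ_0 − R_B·δ_{BB} = 0, so R_B = 998.2/443.7 = 2.25 kN.
Moment equilibrium about A: M_A = Σ(load moments about A) − R_B·L = 22 − 2.25×11 = -2.75 kN·m.

M_A = -2.75 kN·m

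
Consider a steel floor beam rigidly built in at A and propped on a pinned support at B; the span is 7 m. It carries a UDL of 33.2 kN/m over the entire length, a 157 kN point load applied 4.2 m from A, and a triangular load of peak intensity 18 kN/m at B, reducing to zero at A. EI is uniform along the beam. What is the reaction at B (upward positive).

R_B = 189.6 kN

Take the reaction at B as the redundant and release it; the primary structure is a cantilever fixed at A.
Deflection at B on the released cantilever, summing each load's contribution:
  UDL 33.2: wL⁴/(8EI) = 9964/EI
  point load 157 at a = 4.2: Pa²(3L − a)/(6EI) = 7755/EI
  triangular load, peak 18 at the free end: 11w₀L⁴/(120EI) = 3962/EI
  δ_0 = 21680/EI
Tip deflection under a unit load at B: L³/(3EI) = 114.3/EI.
The prop prevents deflection at B: R_B = δ_0/δ_{BB} = 21680/114.3 = 189.6 kN.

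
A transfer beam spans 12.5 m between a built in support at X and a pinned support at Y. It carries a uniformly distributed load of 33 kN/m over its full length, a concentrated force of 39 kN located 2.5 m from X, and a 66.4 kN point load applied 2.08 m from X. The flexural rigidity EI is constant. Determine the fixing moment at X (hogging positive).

Take the reaction at Y as the redundant and release it; the primary structure is a cantilever fixed at X.
Deflection at Y on the released cantilever, summing each load's contribution:
  UDL 33: wL⁴/(8EI) = 100708/EI
  point load 39 at a = 2.5: Pa²(3L − a)/(6EI) = 1422/EI
  point load 66.4 at a = 2.08: Pa²(3L − a)/(6EI) = 1696/EI
  δ_0 = 103826/EI
Tip deflection under a unit load at Y: L³/(3EI) = 651/EI.
Compatibility at Y: δ_0 − R_Y·δ_{YY} = 0, so R_Y = 103826/651 = 159.5 kN.
Moment equilibrium about X: M_X = Σ(load moments about X) − R_Y·L = 2814 − 159.5×12.5 = 820.3 kN·m.

M_X = 820.3 kN·m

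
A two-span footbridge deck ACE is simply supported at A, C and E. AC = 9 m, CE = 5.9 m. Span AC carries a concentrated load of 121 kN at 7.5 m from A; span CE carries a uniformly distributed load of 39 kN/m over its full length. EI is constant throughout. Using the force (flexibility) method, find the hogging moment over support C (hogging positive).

Take M_C as the redundant. Released structure: two simple spans AC and CE with a hinge at C.
Discontinuity in slope at C on the released structure — sum the simple-span end rotations:
  span AC: point load 121 at a = 7.5: Pab(L + a)/(6LEI) = 415.9/EI
  span CE: UDL 39: wL³/(24EI) = 333.7/EI
  relative rotation θ_0 = (415.9 + 333.7)/EI = 749.7/EI
A unit hogging moment at C produces rotation L₁/(3EI) + L₂/(3EI) = 4.967/EI.
Compatibility: M_C·(L₁+L₂)/(3EI) = θ_0, giving M_C = 150.9 kN·m (hogging).

M_C = 150.9 kN·m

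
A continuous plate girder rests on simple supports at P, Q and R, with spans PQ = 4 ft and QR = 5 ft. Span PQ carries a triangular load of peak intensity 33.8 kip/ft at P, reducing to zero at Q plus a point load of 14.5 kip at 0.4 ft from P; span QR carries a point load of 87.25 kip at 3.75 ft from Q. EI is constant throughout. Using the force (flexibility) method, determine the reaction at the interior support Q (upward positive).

Release continuity at Q by inserting a hinge; the redundant is the internal moment M_Q. The primary structure is two simply-supported spans PQ and QR.
Rotations at Q on the released spans (each span's end-slope, ×1/EI):
  span PQ: triangular load, peak 33.8: 7w₀L³/(360EI) = 42.06/EI
  span PQ: point load 14.5 at a = 0.4: Pab(L + a)/(6LEI) = 3.828/EI
  span QR: point load 87.25 at a = 3.75: Pab(L + b)/(6LEI) = 85.21/EI
  relative rotation θ_0 = (45.89 + 85.21)/EI = 131.1/EI
A unit hogging moment at Q produces rotation L₁/(3EI) + L₂/(3EI) = 3/EI.
Compatibility: M_Q·(L₁+L₂)/(3EI) = θ_0, giving M_Q = 43.7 kip·ft (hogging).
Span PQ, ΣM about P with M_Q applied at Q: R_Q^{PQ}·4 = 95.93 + 43.7, so R_Q^{PQ} = 34.91 kip and R_P = 82.1 − 34.91 = 47.19 kip.
Span QR, ΣM about R: R_Q^{QR}·5 = 109.1 + 43.7, so R_Q^{QR} = 30.55 kip and R_R = 87.25 − 30.55 = 56.7 kip.
R_Q = 34.91 + 30.55 = 65.46 kip.

R_Q = 65.46 kip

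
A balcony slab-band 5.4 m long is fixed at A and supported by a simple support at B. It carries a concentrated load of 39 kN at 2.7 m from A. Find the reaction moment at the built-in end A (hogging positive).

M_A = 39.49 kN·m

Take the reaction at B as the redundant and release it; the primary structure is a cantilever fixed at A.
Downward deflection at the released point B due to the loads:
  point load 39 at a = 2.7: Pa²(3L − a)/(6EI) = 639.7/EI
Flexibility coefficient — unit upward force at B: δ_{BB} = L³/(3EI) = 52.49/EI.
The prop prevents deflection at B: R_B = δ_0/δ_{BB} = 639.7/52.49 = 12.19 kN.
Moment equilibrium about A: M_A = Σ(load moments about A) − R_B·L = 105.3 − 12.19×5.4 = 39.49 kN·m.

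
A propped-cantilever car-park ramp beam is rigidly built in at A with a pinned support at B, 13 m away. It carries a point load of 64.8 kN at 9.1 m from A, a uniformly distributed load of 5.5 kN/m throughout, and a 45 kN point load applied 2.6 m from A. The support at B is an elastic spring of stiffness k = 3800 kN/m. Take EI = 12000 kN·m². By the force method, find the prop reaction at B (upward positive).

Take the reaction at B as the redundant and release it; the primary structure is a cantilever fixed at A.
Downward deflection at the released point B due to the loads:
  point load 64.8 at a = 9.1: Pa²(3L − a)/(6EI) = 26741/EI
  UDL 5.5: wL⁴/(8EI) = 19636/EI
  point load 45 at a = 2.6: Pa²(3L − a)/(6EI) = 1845/EI
  δ_0 = 48222/EI
Flexibility coefficient — unit upward force at B: δ_{BB} = L³/(3EI) = 732.3/EI.
With EI = 12000 kN·m²: δ_0 = 4.0185 m and δ_{BB} = 0.061028 m/kN.
Compatibility — the spring shortens by R_B/k under the reaction it provides: δ_0 − R_B·δ_{BB} = R_B/k. With 1/k = 0.000263 m/kN, R_B = δ_0 / (δ_{BB} + 1/k) = 4.0185 / (0.061028 + 0.000263) = 65.56 kN.

R_B = 65.56 kN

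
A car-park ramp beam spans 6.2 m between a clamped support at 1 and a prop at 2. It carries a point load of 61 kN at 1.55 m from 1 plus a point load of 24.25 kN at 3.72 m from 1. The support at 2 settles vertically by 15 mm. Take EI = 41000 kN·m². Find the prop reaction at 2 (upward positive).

Take the reaction at 2 as the redundant and release it; the primary structure is a cantilever fixed at 1.
Deflection at 2 on the released cantilever, summing each load's contribution:
  point load 61 at a = 1.55: Pa²(3L − a)/(6EI) = 416.5/EI
  point load 24.25 at a = 3.72: Pa²(3L − a)/(6EI) = 832.2/EI
  δ_0 = 1249/EI
Flexibility coefficient — unit upward force at 2: δ_{22} = L³/(3EI) = 79.44/EI.
With EI = 41000 kN·m²: δ_0 = 0.030456 m and δ_{22} = 0.001938 m/kN.
Compatibility — the beam at 2 must follow the support down by 0.015 m: δ_0 − R_2·δ_{22} = 0.015, so R_2 = (0.030456 − 0.015)/0.001938 = 7.977 kN.

R_2 = 7.977 kN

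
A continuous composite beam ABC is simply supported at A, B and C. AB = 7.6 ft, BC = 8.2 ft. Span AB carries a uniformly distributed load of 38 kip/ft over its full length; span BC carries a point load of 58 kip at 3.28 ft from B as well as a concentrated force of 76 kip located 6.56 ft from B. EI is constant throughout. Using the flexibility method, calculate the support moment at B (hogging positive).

Release continuity at B by inserting a hinge; the redundant is the internal moment M_B. The primary structure is two simply-supported spans AB and BC.
End slopes at the hinge B, treating each span as simply supported:
  span AB: UDL 38: wL³/(24EI) = 695/EI
  span BC: point load 58 at a = 3.28: Pab(L + b)/(6LEI) = 249.6/EI
  span BC: point load 76 at a = 6.56: Pab(L + b)/(6LEI) = 163.5/EI
  relative rotation θ_0 = (695 + 413.1)/EI = 1108/EI
A unit hogging moment at B produces rotation L₁/(3EI) + L₂/(3EI) = 5.267/EI.
Compatibility: M_B·(L₁+L₂)/(3EI) = θ_0, giving M_B = 210.4 kip·ft (hogging).

M_B = 210.4 kip·ft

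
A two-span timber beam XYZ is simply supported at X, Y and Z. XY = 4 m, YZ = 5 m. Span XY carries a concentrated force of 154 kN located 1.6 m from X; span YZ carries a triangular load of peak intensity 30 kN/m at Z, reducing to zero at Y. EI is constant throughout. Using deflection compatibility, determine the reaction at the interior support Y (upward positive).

Take M_Y as the redundant. Released structure: two simple spans XY and YZ with a hinge at Y.
Rotations at Y on the released spans (each span's end-slope, ×1/EI):
  span XY: point load 154 at a = 1.6: Pab(L + a)/(6LEI) = 138/EI
  span YZ: triangular load, peak 30: 7w₀L³/(360EI) = 72.92/EI
  relative rotation θ_0 = (138 + 72.92)/EI = 210.9/EI
A unit hogging moment at Y produces rotation L₁/(3EI) + L₂/(3EI) = 3/EI.
Compatibility: M_Y·(L₁+L₂)/(3EI) = θ_0, giving M_Y = 70.3 kN·m (hogging).
Span XY, ΣM about X with M_Y applied at Y: R_Y^{XY}·4 = 246.4 + 70.3, so R_Y^{XY} = 79.18 kN and R_X = 154 − 79.18 = 74.82 kN.
Span YZ, ΣM about Z: R_Y^{YZ}·5 = 125 + 70.3, so R_Y^{YZ} = 39.06 kN and R_Z = 75 − 39.06 = 35.94 kN.
R_Y = 79.18 + 39.06 = 118.2 kN.

R_Y = 118.2 kN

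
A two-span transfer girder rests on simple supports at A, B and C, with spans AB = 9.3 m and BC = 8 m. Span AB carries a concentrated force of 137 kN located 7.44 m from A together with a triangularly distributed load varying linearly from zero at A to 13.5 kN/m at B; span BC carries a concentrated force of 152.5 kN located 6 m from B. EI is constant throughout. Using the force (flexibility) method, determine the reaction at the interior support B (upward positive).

R_B = 237.6 kN

Take M_B as the redundant. Released structure: two simple spans AB and BC with a hinge at B.
Discontinuity in slope at B on the released structure — sum the simple-span end rotations:
  span AB: point load 137 at a = 7.44: Pab(L + a)/(6LEI) = 568.8/EI
  span AB: triangular load, peak 13.5: w₀L³/(45EI) = 241.3/EI
  span BC: point load 152.5 at a = 6: Pab(L + b)/(6LEI) = 381.2/EI
  relative rotation θ_0 = (810.1 + 381.2)/EI = 1191/EI
A unit hogging moment at B produces rotation L₁/(3EI) + L₂/(3EI) = 5.767/EI.
Slope continuity at B: θ_0 = M_B·5.767/EI, so M_B = 1191/5.767 = 206.6 kN·m (hogging).
Span AB, ΣM about A with M_B applied at B: R_B^{AB}·9.3 = 1408 + 206.6, so R_B^{AB} = 173.7 kN and R_A = 199.8 − 173.7 = 26.11 kN.
Span BC, ΣM about C: R_B^{BC}·8 = 305 + 206.6, so R_B^{BC} = 63.95 kN and R_C = 152.5 − 63.95 = 88.55 kN.
R_B = 173.7 + 63.95 = 237.6 kN.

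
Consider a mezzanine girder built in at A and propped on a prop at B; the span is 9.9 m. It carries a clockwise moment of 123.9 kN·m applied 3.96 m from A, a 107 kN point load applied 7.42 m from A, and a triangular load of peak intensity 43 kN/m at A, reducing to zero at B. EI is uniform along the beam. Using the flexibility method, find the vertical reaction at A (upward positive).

R_A = 197.6 kN

Take the reaction at B as the redundant and release it; the primary structure is a cantilever fixed at A.
Free-end deflection of the primary structure under the applied loading (downward +):
  clockwise couple 123.9 at a = 3.96: M₀a(2L − a)/(2EI) = 3886/EI
  point load 107 at a = 7.42: Pa²(3L − a)/(6EI) = 21875/EI
  triangular load, peak 43 at the fixed end: w₀L⁴/(30EI) = 13769/EI
  δ_0 = 39530/EI
Tip deflection under a unit load at B: L³/(3EI) = 323.4/EI.
Compatibility at B: δ_0 − R_B·δ_{BB} = 0, so R_B = 39530/323.4 = 122.2 kN.
Vertical equilibrium: R_A = ΣP − R_B = 319.9 − 122.2 = 197.6 kN.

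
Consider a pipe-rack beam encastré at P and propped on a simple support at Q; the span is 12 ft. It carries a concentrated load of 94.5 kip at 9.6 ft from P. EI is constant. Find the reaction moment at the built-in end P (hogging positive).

M_P = 108.9 kip·ft

Remove the prop at Q; the released (primary) structure is a cantilever built in at P.
Deflection at Q on the released cantilever, summing each load's contribution:
  point load 94.5 at a = 9.6: Pa²(3L − a)/(6EI) = 38320/EI
Tip deflection under a unit load at Q: L³/(3EI) = 576/EI.
The prop prevents deflection at Q: R_Q = δ_0/δ_{QQ} = 38320/576 = 66.53 kip.
Moment equilibrium about P: M_P = Σ(load moments about P) − R_Q·L = 907.2 − 66.53×12 = 108.9 kip·ft.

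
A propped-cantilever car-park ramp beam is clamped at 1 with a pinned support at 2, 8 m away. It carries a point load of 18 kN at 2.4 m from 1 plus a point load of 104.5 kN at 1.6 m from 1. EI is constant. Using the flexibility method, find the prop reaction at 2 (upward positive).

R_2 = 8.039 kN

Choose R_2 as the redundant. The primary structure is the cantilever fixed at 1.
Deflection at 2 on the released cantilever, summing each load's contribution:
  point load 18 at a = 2.4: Pa²(3L − a)/(6EI) = 373.2/EI
  point load 104.5 at a = 1.6: Pa²(3L − a)/(6EI) = 998.7/EI
  δ_0 = 1372/EI
Flexibility coefficient — unit upward force at 2: δ_{22} = L³/(3EI) = 170.7/EI.
Compatibility at 2: δ_0 − R_2·δ_{22} = 0, so R_2 = 1372/170.7 = 8.039 kN.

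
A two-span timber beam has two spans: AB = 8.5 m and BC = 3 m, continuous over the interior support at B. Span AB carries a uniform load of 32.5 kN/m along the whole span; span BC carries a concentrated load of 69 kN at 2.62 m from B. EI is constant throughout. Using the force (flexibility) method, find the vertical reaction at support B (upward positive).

Insert a hinge at B; M_B is the redundant, and each span becomes simply supported.
End slopes at the hinge B, treating each span as simply supported:
  span AB: UDL 32.5: wL³/(24EI) = 831.6/EI
  span BC: point load 69 at a = 2.62: Pab(L + b)/(6LEI) = 12.9/EI
  relative rotation θ_0 = (831.6 + 12.9)/EI = 844.5/EI
A unit hogging moment at B produces rotation L₁/(3EI) + L₂/(3EI) = 3.833/EI.
Compatibility: M_B·(L₁+L₂)/(3EI) = θ_0, giving M_B = 220.3 kN·m (hogging).
Span AB, ΣM about A with M_B applied at B: R_B^{AB}·8.5 = 1174 + 220.3, so R_B^{AB} = 164 kN and R_A = 276.2 − 164 = 112.2 kN.
Span BC, ΣM about C: R_B^{BC}·3 = 26.22 + 220.3, so R_B^{BC} = 82.18 kN and R_C = 69 − 82.18 = -13.18 kN.
R_B = 164 + 82.18 = 246.2 kN.

R_B = 246.2 kN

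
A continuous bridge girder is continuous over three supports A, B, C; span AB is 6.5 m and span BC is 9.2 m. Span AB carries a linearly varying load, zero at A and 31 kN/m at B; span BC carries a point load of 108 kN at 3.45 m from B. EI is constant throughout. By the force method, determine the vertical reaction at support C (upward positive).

R_C = 24.52 kN

Take M_B as the redundant. Released structure: two simple spans AB and BC with a hinge at B.
End slopes at the hinge B, treating each span as simply supported:
  span AB: triangular load, peak 31: w₀L³/(45EI) = 189.2/EI
  span BC: point load 108 at a = 3.45: Pab(L + b)/(6LEI) = 580.2/EI
  relative rotation θ_0 = (189.2 + 580.2)/EI = 769.4/EI
A unit hogging moment at B produces rotation L₁/(3EI) + L₂/(3EI) = 5.233/EI.
Slope continuity at B: θ_0 = M_B·5.233/EI, so M_B = 769.4/5.233 = 147 kN·m (hogging).
Span BC, ΣM about C: R_B^{BC}·9.2 = 621 + 147, so R_B^{BC} = 83.48 kN and R_C = 108 − 83.48 = 24.52 kN.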